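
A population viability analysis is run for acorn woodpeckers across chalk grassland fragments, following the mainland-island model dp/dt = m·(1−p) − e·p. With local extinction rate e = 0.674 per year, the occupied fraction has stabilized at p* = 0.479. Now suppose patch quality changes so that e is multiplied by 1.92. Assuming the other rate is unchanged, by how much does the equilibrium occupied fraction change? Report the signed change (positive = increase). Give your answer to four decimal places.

-0.1552

Balance m(1−p*) = e·p* gives m = e·p*/(1−p*) = 0.674×0.47900/0.52100 = 0.61967.
New p* = m/(m+e) = 0.61967/(0.61967+1.29408) = 0.32380.
Δp* = 0.32380 − 0.47900 = -0.15520.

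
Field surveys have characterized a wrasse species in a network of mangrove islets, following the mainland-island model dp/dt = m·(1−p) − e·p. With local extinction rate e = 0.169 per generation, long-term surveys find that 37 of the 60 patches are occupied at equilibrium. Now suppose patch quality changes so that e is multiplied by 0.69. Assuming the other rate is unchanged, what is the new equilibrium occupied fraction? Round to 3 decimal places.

0.700

Observed p* = 37/60 = 0.61667.
Balance m(1−p*) = e·p* gives m = e·p*/(1−p*) = 0.169×0.61667/0.38333 = 0.27187.
New p* = m/(m+e) = 0.27187/(0.27187+0.11661) = 0.69983.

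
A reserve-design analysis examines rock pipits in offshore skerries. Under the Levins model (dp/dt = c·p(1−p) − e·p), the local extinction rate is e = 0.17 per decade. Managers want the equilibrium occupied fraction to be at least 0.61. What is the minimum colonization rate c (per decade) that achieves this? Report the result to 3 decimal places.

0.436

p* = 1 − e/c ≥ 0.61 requires e/c ≤ 0.3900, i.e. c ≥ e/0.3900.
c_min = 0.17/0.3900 = 0.4359.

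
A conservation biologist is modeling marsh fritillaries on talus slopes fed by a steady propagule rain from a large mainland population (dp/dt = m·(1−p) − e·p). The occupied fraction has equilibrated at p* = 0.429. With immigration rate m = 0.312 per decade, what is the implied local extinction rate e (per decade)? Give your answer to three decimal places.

At equilibrium m(1−p*) = e·p*, so e = m(1−p*)/p*.
e = 0.312 × 0.5710 / 0.429 = 0.4153.

0.415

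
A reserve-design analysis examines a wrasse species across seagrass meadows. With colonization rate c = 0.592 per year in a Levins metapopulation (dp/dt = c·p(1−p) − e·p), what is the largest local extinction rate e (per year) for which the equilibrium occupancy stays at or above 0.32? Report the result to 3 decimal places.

1 − e/c ≥ 0.32 ⇒ e ≤ c(1 − 0.32) = 0.592 × 0.6800.
e_max = 0.4026.

0.403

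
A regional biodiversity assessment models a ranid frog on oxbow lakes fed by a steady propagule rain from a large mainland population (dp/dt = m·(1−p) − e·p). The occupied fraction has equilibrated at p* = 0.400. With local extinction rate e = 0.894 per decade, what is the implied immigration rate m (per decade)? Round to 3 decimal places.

At equilibrium m(1−p*) = e·p*, so m = e·p*/(1−p*).
m = 0.894 × 0.400 / 0.6000 = 0.3576/0.6000 = 0.5960.

0.596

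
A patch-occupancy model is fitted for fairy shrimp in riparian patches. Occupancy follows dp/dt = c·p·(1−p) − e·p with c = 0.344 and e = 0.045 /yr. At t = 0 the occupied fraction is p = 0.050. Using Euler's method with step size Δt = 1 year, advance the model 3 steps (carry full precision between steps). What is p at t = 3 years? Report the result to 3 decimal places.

Update rule: p ← p + [c·p·(1−p) − e·p]·Δt with Δt = 1.
step 1: Δp = +0.01409, p = 0.06409
step 2: Δp = +0.01775, p = 0.08184
step 3: Δp = +0.02217, p = 0.10401

0.104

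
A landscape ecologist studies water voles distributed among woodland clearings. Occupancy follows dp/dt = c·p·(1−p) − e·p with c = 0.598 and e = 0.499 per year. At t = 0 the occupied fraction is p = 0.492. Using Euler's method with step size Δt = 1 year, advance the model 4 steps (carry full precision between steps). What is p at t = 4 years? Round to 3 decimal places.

Update rule: p ← p + [c·p·(1−p) − e·p]·Δt with Δt = 1.
t = 1: p = 0.49200 + (-0.09605) = 0.39595
t = 2: p = 0.39595 + (-0.05455) = 0.34140
t = 3: p = 0.34140 + (-0.03590) = 0.30550
t = 4: p = 0.30550 + (-0.02557) = 0.27993

0.280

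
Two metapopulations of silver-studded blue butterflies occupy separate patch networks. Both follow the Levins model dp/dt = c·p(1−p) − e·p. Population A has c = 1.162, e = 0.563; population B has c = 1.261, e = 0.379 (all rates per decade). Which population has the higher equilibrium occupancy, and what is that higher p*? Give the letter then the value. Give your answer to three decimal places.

A: p*_A = 1 − 0.563/1.162 = 0.5155.
B: p*_B = 1 − 0.379/1.261 = 0.6994.
B is higher at 0.6994.

B, 0.699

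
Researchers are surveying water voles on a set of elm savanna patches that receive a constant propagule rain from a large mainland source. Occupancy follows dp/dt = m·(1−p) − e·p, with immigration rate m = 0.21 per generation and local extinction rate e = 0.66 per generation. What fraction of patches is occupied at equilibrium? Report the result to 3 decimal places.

Setting dp/dt = 0: m − m·p* = e·p*, so m = (m+e)·p*.
p* = m/(m+e) = 0.21/(0.21+0.66) = 0.21/0.8700 = 0.2414.

0.241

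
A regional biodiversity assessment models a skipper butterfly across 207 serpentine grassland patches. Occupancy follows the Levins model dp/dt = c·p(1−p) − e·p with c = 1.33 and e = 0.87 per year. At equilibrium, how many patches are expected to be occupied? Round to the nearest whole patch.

p* = 1 − e/c = 1 − 0.87/1.33 = 0.3459.
Expected occupied patches = N × p* = 207 × 0.3459 = 71.59 ≈ 72.

72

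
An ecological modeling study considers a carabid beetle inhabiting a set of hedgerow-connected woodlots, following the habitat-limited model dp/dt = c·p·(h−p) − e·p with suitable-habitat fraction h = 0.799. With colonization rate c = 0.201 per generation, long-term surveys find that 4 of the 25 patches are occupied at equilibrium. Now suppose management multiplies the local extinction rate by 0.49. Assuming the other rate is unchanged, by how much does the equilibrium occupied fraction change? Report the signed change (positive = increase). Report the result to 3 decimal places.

0.326

Observed p* = 4/25 = 0.16000.
Balance c(h−p*) = e gives e = 0.201×(0.799 − 0.16000) = 0.12844.
New p* = 0.799 − e/c = 0.799 − 0.06294/0.20100 = 0.48587.
Δp* = 0.48587 − 0.16000 = +0.32587.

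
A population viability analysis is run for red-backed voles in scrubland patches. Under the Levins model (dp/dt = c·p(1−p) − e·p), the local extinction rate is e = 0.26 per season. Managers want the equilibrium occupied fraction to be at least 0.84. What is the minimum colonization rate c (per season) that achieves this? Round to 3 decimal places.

p* = 1 − e/c ≥ 0.84 requires e/c ≤ 0.1600, i.e. c ≥ e/0.1600.
c_min = 0.26/0.1600 = 1.6250.

1.625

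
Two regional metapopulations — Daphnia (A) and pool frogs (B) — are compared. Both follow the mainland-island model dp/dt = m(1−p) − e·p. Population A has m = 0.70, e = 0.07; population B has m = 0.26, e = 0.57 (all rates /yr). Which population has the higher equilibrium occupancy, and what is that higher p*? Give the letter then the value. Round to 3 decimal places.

A, 0.909

A: p*_A = m/(m+e) = 0.70/0.7700 = 0.9091.
B: p*_B = 0.26/0.8300 = 0.3133.
A is higher at 0.9091.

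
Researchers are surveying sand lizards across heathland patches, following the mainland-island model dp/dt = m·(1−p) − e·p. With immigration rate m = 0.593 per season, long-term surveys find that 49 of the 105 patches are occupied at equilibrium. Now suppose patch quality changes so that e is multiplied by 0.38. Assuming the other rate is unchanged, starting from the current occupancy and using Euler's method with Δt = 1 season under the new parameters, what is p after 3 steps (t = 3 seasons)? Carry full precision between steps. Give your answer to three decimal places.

0.696

Observed p* = 49/105 = 0.46667.
Balance m(1−p*) = e·p* gives e = m(1−p*)/p* = 0.593×0.53333/0.46667 = 0.67771.
Starting from p₀ = 0.46667; update p ← p + (dp/dt)·Δt with the new parameters.
step 1: Δp = +0.19609, p = 0.66275
step 2: Δp = +0.02931, p = 0.69206
step 3: Δp = +0.00438, p = 0.69644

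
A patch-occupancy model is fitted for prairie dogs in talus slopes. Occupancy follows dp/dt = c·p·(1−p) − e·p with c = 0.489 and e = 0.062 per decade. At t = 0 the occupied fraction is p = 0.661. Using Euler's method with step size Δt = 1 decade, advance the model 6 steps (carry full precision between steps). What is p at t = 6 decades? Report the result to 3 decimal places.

0.861

Update rule: p ← p + [c·p·(1−p) − e·p]·Δt with Δt = 1.
t = 1: p = 0.66100 + (+0.06859) = 0.72959
t = 2: p = 0.72959 + (+0.05124) = 0.78083
t = 3: p = 0.78083 + (+0.03527) = 0.81610
t = 4: p = 0.81610 + (+0.02279) = 0.83889
t = 5: p = 0.83889 + (+0.01408) = 0.85297
t = 6: p = 0.85297 + (+0.00844) = 0.86141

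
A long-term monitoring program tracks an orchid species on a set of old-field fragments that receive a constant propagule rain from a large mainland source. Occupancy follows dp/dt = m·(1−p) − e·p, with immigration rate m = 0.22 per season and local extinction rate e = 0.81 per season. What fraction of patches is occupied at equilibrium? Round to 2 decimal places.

Setting dp/dt = 0: m − m·p* = e·p*, so m = (m+e)·p*.
p* = m/(m+e) = 0.22/(0.22+0.81) = 0.22/1.0300 = 0.2136.

0.21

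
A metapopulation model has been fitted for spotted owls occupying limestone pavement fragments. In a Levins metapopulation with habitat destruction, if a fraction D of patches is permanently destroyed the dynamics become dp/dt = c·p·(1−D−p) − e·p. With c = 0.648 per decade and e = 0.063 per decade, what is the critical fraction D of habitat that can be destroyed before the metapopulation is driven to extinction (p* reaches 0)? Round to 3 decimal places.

The nontrivial equilibrium is p* = (1−D) − e/c; extinction occurs when this hits zero.
So D_crit = 1 − e/c = 1 − 0.063/0.648 = 1 − 0.0972 = 0.9028.
This equals the undisturbed p*, a classic result of Lande's extension.

0.903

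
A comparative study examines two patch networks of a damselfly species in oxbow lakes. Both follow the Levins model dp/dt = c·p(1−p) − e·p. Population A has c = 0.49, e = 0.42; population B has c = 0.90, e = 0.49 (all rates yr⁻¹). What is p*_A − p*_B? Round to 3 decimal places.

A: p*_A = 1 − 0.42/0.49 = 0.1429.
B: p*_B = 1 − 0.49/0.90 = 0.4556.
p*_A − p*_B = 0.1429 − 0.4556 = -0.3127.

-0.313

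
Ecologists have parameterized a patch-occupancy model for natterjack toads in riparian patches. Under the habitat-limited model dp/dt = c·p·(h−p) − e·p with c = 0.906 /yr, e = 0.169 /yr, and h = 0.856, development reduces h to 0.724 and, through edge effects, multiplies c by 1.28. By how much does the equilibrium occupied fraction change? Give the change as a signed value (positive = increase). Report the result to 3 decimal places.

-0.091

Before: p* = h − e/c = 0.856 − 0.169/0.906 = 0.856 − 0.1865 = 0.6695.
After: c = 1.15968, e = 0.169, h = 0.724; p* = 0.724 − 0.169/1.15968 = 0.5783.
Δp* = 0.5783 − 0.6695 = -0.0912.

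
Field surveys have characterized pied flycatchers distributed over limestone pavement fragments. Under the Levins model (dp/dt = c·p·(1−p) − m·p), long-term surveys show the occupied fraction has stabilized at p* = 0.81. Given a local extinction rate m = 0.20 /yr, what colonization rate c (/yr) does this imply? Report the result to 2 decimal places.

1.05

At equilibrium c(1−p*) = m, so c = m/(1−p*).
c = 0.20/(1 − 0.81) = 0.20/0.1900 = 1.0526.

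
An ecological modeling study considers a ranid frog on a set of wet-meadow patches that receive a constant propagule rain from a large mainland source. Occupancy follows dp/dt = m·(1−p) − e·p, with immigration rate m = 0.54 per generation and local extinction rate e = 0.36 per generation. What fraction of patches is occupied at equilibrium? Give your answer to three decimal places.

0.600

Setting dp/dt = 0: m − m·p* = e·p*, so m = (m+e)·p*.
p* = m/(m+e) = 0.54/(0.54+0.36) = 0.54/0.9000 = 0.6000.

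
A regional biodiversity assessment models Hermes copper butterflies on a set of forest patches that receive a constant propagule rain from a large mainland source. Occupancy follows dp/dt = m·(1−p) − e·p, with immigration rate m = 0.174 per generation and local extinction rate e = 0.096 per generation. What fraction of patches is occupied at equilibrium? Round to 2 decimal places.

Setting dp/dt = 0: m − m·p* = e·p*, so m = (m+e)·p*.
p* = m/(m+e) = 0.174/(0.174+0.096) = 0.174/0.2700 = 0.6444.

0.64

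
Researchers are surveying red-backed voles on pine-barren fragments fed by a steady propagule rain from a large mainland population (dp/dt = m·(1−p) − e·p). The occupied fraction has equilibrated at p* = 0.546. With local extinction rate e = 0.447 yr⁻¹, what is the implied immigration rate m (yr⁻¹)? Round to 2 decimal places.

At equilibrium m(1−p*) = e·p*, so m = e·p*/(1−p*).
m = 0.447 × 0.546 / 0.4540 = 0.2441/0.4540 = 0.5376.

0.54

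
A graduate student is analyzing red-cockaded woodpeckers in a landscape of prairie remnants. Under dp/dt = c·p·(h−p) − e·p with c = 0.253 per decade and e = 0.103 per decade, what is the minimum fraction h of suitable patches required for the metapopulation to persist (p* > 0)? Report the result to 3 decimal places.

p* = h − e/c is positive only when h > e/c.
h_min = e/c = 0.103/0.253 = 0.4071.

0.407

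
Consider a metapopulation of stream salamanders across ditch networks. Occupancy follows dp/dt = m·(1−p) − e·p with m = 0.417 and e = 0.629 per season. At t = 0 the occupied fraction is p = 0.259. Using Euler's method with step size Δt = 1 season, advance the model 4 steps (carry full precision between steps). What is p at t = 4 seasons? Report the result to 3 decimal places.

0.399

Update rule: p ← p + [m·(1−p) − e·p]·Δt with Δt = 1.
t = 1: p = 0.25900 + (+0.14609) = 0.40509
t = 2: p = 0.40509 + (-0.00672) = 0.39837
t = 3: p = 0.39837 + (+0.00031) = 0.39868
t = 4: p = 0.39868 + (-0.00001) = 0.39866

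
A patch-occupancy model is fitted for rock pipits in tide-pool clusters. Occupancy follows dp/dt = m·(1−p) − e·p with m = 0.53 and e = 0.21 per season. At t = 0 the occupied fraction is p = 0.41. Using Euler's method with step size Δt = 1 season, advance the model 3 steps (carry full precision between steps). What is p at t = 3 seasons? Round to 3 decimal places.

0.711

Update rule: p ← p + [m·(1−p) − e·p]·Δt with Δt = 1.
step 1: Δp = +0.22660, p = 0.63660
step 2: Δp = +0.05892, p = 0.69552
step 3: Δp = +0.01532, p = 0.71083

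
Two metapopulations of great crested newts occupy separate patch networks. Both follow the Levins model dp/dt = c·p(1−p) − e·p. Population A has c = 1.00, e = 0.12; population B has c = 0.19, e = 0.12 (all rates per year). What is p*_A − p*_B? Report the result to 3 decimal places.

0.512

A: p*_A = 1 − 0.12/1.00 = 0.8800.
B: p*_B = 1 − 0.12/0.19 = 0.3684.
p*_A − p*_B = 0.8800 − 0.3684 = 0.5116.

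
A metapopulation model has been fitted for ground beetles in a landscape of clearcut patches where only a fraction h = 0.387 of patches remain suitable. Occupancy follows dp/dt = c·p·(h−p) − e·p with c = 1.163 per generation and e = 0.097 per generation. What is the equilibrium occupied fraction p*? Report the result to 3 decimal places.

Setting dp/dt = 0 and dividing by p* gives c·(h−p*) = e.
So p* = h − e/c = 0.387 − 0.097/1.163 = 0.387 − 0.0834 = 0.3036.

0.304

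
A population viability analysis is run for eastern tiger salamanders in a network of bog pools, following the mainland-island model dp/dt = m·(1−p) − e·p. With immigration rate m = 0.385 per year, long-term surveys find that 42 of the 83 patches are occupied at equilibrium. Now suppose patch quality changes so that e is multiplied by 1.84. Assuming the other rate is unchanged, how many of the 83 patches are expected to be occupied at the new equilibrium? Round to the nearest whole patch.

Observed p* = 42/83 = 0.50602.
Balance m(1−p*) = e·p* gives e = m(1−p*)/p* = 0.385×0.49398/0.50602 = 0.37584.
New p* = m/(m+e) = 0.38500/(0.38500+0.69155) = 0.35762.
Expected occupied = 83 × 0.35762 = 29.68 ≈ 30.

30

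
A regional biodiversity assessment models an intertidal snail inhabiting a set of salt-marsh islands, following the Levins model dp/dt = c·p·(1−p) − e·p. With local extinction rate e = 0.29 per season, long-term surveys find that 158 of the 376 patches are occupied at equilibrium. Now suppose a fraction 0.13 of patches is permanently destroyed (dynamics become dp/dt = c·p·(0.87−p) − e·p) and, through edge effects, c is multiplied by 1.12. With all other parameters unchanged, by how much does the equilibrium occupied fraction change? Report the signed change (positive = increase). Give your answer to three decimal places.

Observed p* = 158/376 = 0.42021.
Balance c(1−p*) = e gives c = e/(1 − 0.42021) = 0.29/0.57979 = 0.50018.
New p* = 0.87 − e/c = 0.87 − 0.29000/0.56020 = 0.35233.
Δp* = 0.35233 − 0.42021 = -0.06788.

-0.068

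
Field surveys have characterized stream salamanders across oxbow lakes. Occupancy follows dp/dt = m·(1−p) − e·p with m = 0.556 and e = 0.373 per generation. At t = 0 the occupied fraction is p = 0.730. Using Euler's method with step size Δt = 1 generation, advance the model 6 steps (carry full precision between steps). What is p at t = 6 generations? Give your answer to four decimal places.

Update rule: p ← p + [m·(1−p) − e·p]·Δt with Δt = 1.
p: 0.73000 → 0.60783  (Δp = -0.12217)
p: 0.60783 → 0.59916  (Δp = -0.00867)
p: 0.59916 → 0.59854  (Δp = -0.00062)
p: 0.59854 → 0.59850  (Δp = -0.00004)
p: 0.59850 → 0.59849  (Δp = -0.00000)
p: 0.59849 → 0.59849  (Δp = -0.00000)

0.5985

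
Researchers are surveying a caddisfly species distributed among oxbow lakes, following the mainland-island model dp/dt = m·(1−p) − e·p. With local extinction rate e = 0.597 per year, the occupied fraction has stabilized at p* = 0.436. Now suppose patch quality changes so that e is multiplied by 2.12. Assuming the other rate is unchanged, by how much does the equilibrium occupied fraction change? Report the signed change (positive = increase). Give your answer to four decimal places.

-0.1688

Balance m(1−p*) = e·p* gives m = e·p*/(1−p*) = 0.597×0.43600/0.56400 = 0.46151.
New p* = m/(m+e) = 0.46151/(0.46151+1.26564) = 0.26721.
Δp* = 0.26721 − 0.43600 = -0.16879.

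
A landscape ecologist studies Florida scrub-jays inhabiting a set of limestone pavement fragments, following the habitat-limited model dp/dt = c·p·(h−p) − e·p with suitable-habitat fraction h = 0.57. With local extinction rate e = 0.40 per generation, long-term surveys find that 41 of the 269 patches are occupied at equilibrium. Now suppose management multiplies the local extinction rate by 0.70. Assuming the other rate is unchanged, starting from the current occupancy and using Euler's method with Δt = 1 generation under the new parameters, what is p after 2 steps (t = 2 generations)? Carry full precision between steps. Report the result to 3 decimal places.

Observed p* = 41/269 = 0.15242.
Balance c(h−p*) = e gives c = e/(0.57 − 0.15242) = 0.40/0.41758 = 0.95789.
Starting from p₀ = 0.15242; update p ← p + (dp/dt)·Δt with the new parameters.
step 1: Δp = +0.01829, p = 0.17071
step 2: Δp = +0.01749, p = 0.18820

0.188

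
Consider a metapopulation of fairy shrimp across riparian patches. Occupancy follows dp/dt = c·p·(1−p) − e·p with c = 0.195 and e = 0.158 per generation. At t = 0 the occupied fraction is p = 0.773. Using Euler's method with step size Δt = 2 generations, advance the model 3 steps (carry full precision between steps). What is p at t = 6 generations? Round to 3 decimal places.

0.441

Update rule: p ← p + [c·p·(1−p) − e·p]·Δt with Δt = 2.
t = 2: p = 0.77300 + (-0.17583) = 0.59717
t = 4: p = 0.59717 + (-0.09489) = 0.50228
t = 6: p = 0.50228 + (-0.06122) = 0.44106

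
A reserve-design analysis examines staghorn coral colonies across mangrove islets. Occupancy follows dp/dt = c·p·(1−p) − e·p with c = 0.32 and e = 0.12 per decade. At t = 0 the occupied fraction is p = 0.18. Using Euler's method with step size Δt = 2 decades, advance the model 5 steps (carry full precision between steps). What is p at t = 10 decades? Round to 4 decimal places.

0.4692

Update rule: p ← p + [c·p·(1−p) − e·p]·Δt with Δt = 2.
p: 0.18000 → 0.23126  (Δp = +0.05126)
p: 0.23126 → 0.28954  (Δp = +0.05828)
p: 0.28954 → 0.35170  (Δp = +0.06216)
p: 0.35170 → 0.41322  (Δp = +0.06152)
p: 0.41322 → 0.46923  (Δp = +0.05601)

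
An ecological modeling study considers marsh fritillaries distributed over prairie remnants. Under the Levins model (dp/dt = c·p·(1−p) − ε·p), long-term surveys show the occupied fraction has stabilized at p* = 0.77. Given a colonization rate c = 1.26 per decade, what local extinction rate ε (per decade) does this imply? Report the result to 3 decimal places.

At equilibrium c(1−p*) = ε.
ε = 1.26 × (1 − 0.77) = 1.26 × 0.2300 = 0.2898.

0.290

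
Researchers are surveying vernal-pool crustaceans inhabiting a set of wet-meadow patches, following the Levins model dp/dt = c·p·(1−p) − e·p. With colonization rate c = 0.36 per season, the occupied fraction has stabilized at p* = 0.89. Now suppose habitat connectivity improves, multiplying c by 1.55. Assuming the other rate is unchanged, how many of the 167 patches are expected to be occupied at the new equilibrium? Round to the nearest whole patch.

Balance c(1−p*) = e gives e = 0.36×(1 − 0.89000) = 0.03960.
New p* = 1 − e/c = 1 − 0.03960/0.55800 = 0.92903.
Expected occupied = 167 × 0.92903 = 155.15 ≈ 155.

155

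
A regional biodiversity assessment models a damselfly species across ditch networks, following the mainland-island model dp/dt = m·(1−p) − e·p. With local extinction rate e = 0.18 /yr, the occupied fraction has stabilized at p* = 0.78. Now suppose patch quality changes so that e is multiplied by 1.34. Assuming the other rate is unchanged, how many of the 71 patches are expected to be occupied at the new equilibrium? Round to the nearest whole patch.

Balance m(1−p*) = e·p* gives m = e·p*/(1−p*) = 0.18×0.78000/0.22000 = 0.63818.
New p* = m/(m+e) = 0.63818/(0.63818+0.24120) = 0.72572.
Expected occupied = 71 × 0.72572 = 51.53 ≈ 52.

52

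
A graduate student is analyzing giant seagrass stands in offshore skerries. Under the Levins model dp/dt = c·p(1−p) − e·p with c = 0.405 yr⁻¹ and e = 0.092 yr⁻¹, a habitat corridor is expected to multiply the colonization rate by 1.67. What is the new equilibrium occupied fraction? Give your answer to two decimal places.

0.86

Before: p* = 1 − 0.092/0.405 = 0.7728.
After the change, c = 0.67635, e = 0.092, so p* = 1 − 0.092/0.67635 = 0.8640.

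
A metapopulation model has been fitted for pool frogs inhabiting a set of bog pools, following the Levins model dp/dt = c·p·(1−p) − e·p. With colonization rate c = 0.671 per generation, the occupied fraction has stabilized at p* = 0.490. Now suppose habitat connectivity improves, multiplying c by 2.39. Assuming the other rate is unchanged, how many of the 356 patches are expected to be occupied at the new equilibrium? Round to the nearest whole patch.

280

Balance c(1−p*) = e gives e = 0.671×(1 − 0.49000) = 0.34221.
New p* = 1 − e/c = 1 − 0.34221/1.60369 = 0.78661.
Expected occupied = 356 × 0.78661 = 280.03 ≈ 280.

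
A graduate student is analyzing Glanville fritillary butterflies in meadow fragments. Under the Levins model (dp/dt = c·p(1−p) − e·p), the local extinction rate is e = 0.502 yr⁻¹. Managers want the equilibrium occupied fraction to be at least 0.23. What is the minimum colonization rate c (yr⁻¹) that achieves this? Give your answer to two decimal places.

0.65

p* = 1 − e/c ≥ 0.23 requires e/c ≤ 0.7700, i.e. c ≥ e/0.7700.
c_min = 0.502/0.7700 = 0.6519.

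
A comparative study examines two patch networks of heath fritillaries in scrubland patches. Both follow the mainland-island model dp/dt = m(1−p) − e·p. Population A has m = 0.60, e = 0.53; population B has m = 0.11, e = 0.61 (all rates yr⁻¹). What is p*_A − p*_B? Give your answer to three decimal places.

0.378

A: p*_A = m/(m+e) = 0.60/1.1300 = 0.5310.
B: p*_B = 0.11/0.7200 = 0.1528.
p*_A − p*_B = 0.5310 − 0.1528 = 0.3782.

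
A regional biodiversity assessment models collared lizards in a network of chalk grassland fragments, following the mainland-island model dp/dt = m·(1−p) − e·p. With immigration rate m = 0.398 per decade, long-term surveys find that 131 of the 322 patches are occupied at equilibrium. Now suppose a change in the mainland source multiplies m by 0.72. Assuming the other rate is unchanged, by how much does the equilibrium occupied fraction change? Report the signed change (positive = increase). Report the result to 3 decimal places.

Observed p* = 131/322 = 0.40683.
Balance m(1−p*) = e·p* gives e = m(1−p*)/p* = 0.398×0.59317/0.40683 = 0.58030.
New p* = m/(m+e) = 0.28656/(0.28656+0.58030) = 0.33057.
Δp* = 0.33057 − 0.40683 = -0.07626.

-0.076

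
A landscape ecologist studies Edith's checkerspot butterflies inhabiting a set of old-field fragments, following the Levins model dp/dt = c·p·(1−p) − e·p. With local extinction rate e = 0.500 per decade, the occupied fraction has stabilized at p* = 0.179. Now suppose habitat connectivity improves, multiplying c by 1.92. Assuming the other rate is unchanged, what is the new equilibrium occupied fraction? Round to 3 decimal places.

Balance c(1−p*) = e gives c = e/(1 − 0.17900) = 0.500/0.82100 = 0.60901.
New p* = 1 − e/c = 1 − 0.50000/1.16930 = 0.57239.

0.572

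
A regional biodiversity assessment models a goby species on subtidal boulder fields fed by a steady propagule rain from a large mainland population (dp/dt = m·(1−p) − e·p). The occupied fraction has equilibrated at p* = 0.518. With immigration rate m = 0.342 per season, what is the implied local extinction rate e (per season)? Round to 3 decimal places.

0.318

At equilibrium m(1−p*) = e·p*, so e = m(1−p*)/p*.
e = 0.342 × 0.4820 / 0.518 = 0.3182.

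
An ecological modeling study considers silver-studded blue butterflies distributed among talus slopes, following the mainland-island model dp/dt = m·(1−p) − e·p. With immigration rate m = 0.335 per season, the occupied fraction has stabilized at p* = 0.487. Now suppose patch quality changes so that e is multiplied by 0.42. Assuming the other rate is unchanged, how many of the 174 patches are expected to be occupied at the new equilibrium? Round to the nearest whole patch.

121

Balance m(1−p*) = e·p* gives e = m(1−p*)/p* = 0.335×0.51300/0.48700 = 0.35289.
New p* = m/(m+e) = 0.33500/(0.33500+0.14821) = 0.69328.
Expected occupied = 174 × 0.69328 = 120.63 ≈ 121.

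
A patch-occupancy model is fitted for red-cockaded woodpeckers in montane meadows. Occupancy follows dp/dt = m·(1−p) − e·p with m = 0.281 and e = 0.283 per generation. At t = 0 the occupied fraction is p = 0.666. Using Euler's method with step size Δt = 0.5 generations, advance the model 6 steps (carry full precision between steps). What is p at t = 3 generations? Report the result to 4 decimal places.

Update rule: p ← p + [m·(1−p) − e·p]·Δt with Δt = 0.5.
p: 0.66600 → 0.61869  (Δp = -0.04731)
p: 0.61869 → 0.58472  (Δp = -0.03397)
p: 0.58472 → 0.56033  (Δp = -0.02439)
p: 0.56033 → 0.54282  (Δp = -0.01751)
p: 0.54282 → 0.53024  (Δp = -0.01257)
p: 0.53024 → 0.52121  (Δp = -0.00903)

0.5212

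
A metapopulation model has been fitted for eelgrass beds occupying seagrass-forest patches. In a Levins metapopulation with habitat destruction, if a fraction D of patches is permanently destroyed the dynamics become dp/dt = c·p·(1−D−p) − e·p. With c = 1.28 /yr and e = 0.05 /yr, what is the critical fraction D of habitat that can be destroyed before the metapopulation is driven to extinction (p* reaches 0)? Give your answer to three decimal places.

The nontrivial equilibrium is p* = (1−D) − e/c; extinction occurs when this hits zero.
So D_crit = 1 − e/c = 1 − 0.05/1.28 = 1 − 0.0391 = 0.9609.
This equals the undisturbed p*, a classic result of Lande's extension.

0.961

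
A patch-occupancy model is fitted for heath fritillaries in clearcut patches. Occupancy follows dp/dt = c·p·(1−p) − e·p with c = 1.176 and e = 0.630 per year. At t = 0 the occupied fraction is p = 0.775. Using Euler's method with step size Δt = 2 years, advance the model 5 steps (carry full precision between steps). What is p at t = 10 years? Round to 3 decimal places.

0.464

Update rule: p ← p + [c·p·(1−p) − e·p]·Δt with Δt = 2.
t = 2: p = 0.77500 + (-0.56637) = 0.20863
t = 4: p = 0.20863 + (+0.12545) = 0.33408
t = 6: p = 0.33408 + (+0.10231) = 0.43639
t = 8: p = 0.43639 + (+0.02863) = 0.46502
t = 10: p = 0.46502 + (-0.00081) = 0.46422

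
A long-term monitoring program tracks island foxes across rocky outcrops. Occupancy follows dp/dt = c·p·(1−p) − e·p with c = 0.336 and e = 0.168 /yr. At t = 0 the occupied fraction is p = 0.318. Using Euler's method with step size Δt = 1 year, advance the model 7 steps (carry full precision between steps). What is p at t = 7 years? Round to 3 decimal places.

0.428

Update rule: p ← p + [c·p·(1−p) − e·p]·Δt with Δt = 1.
p: 0.31800 → 0.33745  (Δp = +0.01945)
p: 0.33745 → 0.35588  (Δp = +0.01843)
p: 0.35588 → 0.37311  (Δp = +0.01723)
p: 0.37311 → 0.38902  (Δp = +0.01591)
p: 0.38902 → 0.40352  (Δp = +0.01451)
p: 0.40352 → 0.41661  (Δp = +0.01308)
p: 0.41661 → 0.42828  (Δp = +0.01167)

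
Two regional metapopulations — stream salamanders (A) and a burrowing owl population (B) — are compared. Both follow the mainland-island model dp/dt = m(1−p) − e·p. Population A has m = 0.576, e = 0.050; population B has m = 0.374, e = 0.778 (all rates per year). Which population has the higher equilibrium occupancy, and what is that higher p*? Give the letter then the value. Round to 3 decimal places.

A: p*_A = m/(m+e) = 0.576/0.6260 = 0.9201.
B: p*_B = 0.374/1.1520 = 0.3247.
A is higher at 0.9201.

A, 0.920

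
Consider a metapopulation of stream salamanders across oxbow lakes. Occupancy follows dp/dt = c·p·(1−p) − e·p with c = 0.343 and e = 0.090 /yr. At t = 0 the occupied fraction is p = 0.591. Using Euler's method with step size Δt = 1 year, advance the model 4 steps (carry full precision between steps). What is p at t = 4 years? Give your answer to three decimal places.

Update rule: p ← p + [c·p·(1−p) − e·p]·Δt with Δt = 1.
p: 0.59100 → 0.62072  (Δp = +0.02972)
p: 0.62072 → 0.64561  (Δp = +0.02489)
p: 0.64561 → 0.66598  (Δp = +0.02037)
p: 0.66598 → 0.68234  (Δp = +0.01636)

0.682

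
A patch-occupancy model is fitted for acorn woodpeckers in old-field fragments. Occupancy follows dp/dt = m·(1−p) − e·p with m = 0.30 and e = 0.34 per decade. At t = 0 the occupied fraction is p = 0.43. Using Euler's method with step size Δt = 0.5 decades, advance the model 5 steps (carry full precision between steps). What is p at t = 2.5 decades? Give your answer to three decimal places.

Update rule: p ← p + [m·(1−p) − e·p]·Δt with Δt = 0.5.
  1  |  dp/dt·Δt = +0.012400  |  p_1 = 0.442400
  2  |  dp/dt·Δt = +0.008432  |  p_2 = 0.450832
  3  |  dp/dt·Δt = +0.005734  |  p_3 = 0.456566
  4  |  dp/dt·Δt = +0.003899  |  p_4 = 0.460465
  5  |  dp/dt·Δt = +0.002651  |  p_5 = 0.463116

0.463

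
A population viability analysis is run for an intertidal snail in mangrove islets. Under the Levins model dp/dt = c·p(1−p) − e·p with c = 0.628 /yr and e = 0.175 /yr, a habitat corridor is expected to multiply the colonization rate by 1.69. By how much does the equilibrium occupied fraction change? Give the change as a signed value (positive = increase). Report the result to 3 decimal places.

0.114

Before: p* = 1 − 0.175/0.628 = 0.7213.
After the change, c = 1.06132, e = 0.175, so p* = 1 − 0.175/1.06132 = 0.8351.
Δp* = 0.8351 − 0.7213 = +0.1138.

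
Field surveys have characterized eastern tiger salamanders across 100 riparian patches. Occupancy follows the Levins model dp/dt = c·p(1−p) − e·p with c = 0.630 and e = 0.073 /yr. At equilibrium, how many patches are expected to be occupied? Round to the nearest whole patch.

p* = 1 − e/c = 1 − 0.073/0.630 = 0.8841.
Expected occupied patches = N × p* = 100 × 0.8841 = 88.41 ≈ 88.

88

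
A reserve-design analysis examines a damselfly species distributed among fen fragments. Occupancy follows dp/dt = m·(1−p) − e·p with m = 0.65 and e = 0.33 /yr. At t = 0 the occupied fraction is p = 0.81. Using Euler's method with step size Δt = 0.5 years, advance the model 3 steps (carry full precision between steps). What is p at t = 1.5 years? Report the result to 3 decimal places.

Update rule: p ← p + [m·(1−p) − e·p]·Δt with Δt = 0.5.
t = 0.5: p = 0.81000 + (-0.07190) = 0.73810
t = 1: p = 0.73810 + (-0.03667) = 0.70143
t = 1.5: p = 0.70143 + (-0.01870) = 0.68273

0.683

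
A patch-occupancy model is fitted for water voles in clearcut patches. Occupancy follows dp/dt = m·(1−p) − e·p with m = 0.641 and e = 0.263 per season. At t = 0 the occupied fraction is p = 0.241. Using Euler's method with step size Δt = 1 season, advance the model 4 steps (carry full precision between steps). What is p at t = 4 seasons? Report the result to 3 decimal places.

Update rule: p ← p + [m·(1−p) − e·p]·Δt with Δt = 1.
p: 0.24100 → 0.66414  (Δp = +0.42314)
p: 0.66414 → 0.70476  (Δp = +0.04062)
p: 0.70476 → 0.70866  (Δp = +0.00390)
p: 0.70866 → 0.70903  (Δp = +0.00037)

0.709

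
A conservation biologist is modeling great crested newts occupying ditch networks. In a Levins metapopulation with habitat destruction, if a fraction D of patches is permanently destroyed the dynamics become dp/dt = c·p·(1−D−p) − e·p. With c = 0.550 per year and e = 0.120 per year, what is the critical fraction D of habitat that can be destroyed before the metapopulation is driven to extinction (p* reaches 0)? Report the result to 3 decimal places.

0.782

The nontrivial equilibrium is p* = (1−D) − e/c; extinction occurs when this hits zero.
So D_crit = 1 − e/c = 1 − 0.120/0.550 = 1 − 0.2182 = 0.7818.
Note this equals the original equilibrium occupancy — the Levins extinction-debt result.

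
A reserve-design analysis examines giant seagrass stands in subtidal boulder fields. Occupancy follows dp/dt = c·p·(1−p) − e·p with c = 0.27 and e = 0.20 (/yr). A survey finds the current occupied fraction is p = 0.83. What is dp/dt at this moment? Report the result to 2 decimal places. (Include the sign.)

-0.13

Colonization term: c·p·(1−p) = 0.27×0.83×0.1700 = 0.03810.
Extinction term: e·p = 0.16600.
dp/dt = 0.03810 − 0.16600 = -0.12790.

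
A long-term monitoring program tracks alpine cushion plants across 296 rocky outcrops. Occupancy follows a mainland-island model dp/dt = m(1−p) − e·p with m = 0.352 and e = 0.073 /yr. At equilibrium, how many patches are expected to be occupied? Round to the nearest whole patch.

245

p* = m/(m+e) = 0.352/0.4250 = 0.8282.
Expected occupied patches = N × p* = 296 × 0.8282 = 245.16 ≈ 245.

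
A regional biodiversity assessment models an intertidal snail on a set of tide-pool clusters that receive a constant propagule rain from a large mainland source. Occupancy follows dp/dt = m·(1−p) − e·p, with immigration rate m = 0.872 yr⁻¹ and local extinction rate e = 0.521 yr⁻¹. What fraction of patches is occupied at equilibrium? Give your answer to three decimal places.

0.626

Setting dp/dt = 0: m − m·p* = e·p*, so m = (m+e)·p*.
p* = m/(m+e) = 0.872/(0.872+0.521) = 0.872/1.3930 = 0.6260.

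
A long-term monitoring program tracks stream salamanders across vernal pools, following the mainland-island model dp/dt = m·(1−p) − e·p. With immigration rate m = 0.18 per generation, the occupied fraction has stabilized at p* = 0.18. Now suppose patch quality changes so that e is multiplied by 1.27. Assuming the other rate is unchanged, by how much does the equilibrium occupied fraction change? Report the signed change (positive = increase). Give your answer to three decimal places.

Balance m(1−p*) = e·p* gives e = m(1−p*)/p* = 0.18×0.82000/0.18000 = 0.82000.
New p* = m/(m+e) = 0.18000/(0.18000+1.04140) = 0.14737.
Δp* = 0.14737 − 0.18000 = -0.03263.

-0.033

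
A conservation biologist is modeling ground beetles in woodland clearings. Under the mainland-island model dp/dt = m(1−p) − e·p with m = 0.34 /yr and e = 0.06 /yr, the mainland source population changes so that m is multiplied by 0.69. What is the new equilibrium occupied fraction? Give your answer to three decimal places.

Before: p* = 0.34/(0.34+0.06) = 0.8500.
After: m = 0.2346, e = 0.06; p* = 0.2346/0.2946 = 0.7963.

0.796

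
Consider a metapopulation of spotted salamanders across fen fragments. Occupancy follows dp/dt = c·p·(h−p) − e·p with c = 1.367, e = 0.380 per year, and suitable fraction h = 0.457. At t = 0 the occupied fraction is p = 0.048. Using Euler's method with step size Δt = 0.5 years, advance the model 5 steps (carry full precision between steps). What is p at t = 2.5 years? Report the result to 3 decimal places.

Update rule: p ← p + [c·p·(h−p) − e·p]·Δt with Δt = 0.5.
  1  |  dp/dt·Δt = +0.004298  |  p_1 = 0.052298
  2  |  dp/dt·Δt = +0.004530  |  p_2 = 0.056828
  3  |  dp/dt·Δt = +0.004746  |  p_3 = 0.061574
  4  |  dp/dt·Δt = +0.004943  |  p_4 = 0.066517
  5  |  dp/dt·Δt = +0.005115  |  p_5 = 0.071632

0.072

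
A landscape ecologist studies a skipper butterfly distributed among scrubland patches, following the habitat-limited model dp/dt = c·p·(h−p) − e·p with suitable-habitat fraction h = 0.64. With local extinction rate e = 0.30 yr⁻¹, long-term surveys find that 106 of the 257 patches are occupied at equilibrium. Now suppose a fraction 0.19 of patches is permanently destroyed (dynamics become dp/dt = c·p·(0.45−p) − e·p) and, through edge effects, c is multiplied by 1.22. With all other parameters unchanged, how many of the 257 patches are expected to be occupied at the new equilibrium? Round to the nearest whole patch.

Observed p* = 106/257 = 0.41245.
Balance c(h−p*) = e gives c = e/(0.64 − 0.41245) = 0.30/0.22755 = 1.31839.
New p* = 0.45 − e/c = 0.45 − 0.30000/1.60844 = 0.26348.
Expected occupied = 257 × 0.26348 = 67.71 ≈ 68.

68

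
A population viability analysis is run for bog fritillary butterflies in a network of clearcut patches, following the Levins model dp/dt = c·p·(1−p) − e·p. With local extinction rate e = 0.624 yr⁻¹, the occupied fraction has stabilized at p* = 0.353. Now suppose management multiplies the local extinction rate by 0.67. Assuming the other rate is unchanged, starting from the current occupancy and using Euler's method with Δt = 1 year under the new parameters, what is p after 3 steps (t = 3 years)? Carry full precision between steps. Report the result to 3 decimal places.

0.522

Balance c(1−p*) = e gives c = e/(1 − 0.35300) = 0.624/0.64700 = 0.96445.
Starting from p₀ = 0.35300; update p ← p + (dp/dt)·Δt with the new parameters.
  1  |  dp/dt·Δt = +0.072690  |  p_1 = 0.425690
  2  |  dp/dt·Δt = +0.057815  |  p_2 = 0.483505
  3  |  dp/dt·Δt = +0.038707  |  p_3 = 0.522211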